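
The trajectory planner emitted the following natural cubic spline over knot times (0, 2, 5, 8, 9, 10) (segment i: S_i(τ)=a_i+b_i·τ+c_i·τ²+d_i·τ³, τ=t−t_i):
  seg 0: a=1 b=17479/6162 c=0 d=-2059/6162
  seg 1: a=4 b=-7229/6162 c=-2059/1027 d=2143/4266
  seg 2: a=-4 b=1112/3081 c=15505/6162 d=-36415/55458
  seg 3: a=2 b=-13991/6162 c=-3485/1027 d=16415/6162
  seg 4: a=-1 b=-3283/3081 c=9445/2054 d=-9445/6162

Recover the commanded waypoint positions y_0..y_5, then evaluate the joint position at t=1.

y_0 = S_0(0) = a_0 = 1
y_1 = S_1(0) = a_1 = 4
y_2 = S_2(0) = a_2 = -4
y_3 = S_3(0) = a_3 = 2
y_4 = S_4(0) = a_4 = -1
y_5 = S_4(1) = 1
t_q=1 is in segment 0 (τ=1); S_0(τ)=3597/1027

y_0=1 y_1=4 y_2=-4 y_3=2 y_4=-1 y_5=1
S(1) = 3597/1027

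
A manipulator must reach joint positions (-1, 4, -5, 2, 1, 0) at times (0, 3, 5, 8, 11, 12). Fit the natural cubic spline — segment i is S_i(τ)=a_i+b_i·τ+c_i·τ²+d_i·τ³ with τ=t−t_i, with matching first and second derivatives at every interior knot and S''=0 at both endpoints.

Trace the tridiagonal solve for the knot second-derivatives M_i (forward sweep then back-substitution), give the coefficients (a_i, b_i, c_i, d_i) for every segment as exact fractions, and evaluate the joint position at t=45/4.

Δ: Δ0=5/3, Δ1=-9/2, Δ2=7/3, Δ3=-1/3, Δ4=-1
row 1: diag=10, rhs=-37; c'=1/5, d'=-37/10
row 2: denom=10−2·1/5=48/5; d'=(41−2·-37/10)/(48/5)=121/24
row 3: denom=12−3·5/16=177/16; d'=(-16−3·121/24)/(177/16)=-166/59
row 4: denom=8−3·16/59=424/59; d'=(-4−3·-166/59)/(424/59)=131/212
back: M4=131/212
back: M3=-166/59−16/59·131/212=-158/53
back: M2=121/24−5/16·-158/53=3799/636
back: M1=-37/10−1/5·3799/636=-3113/636
M: M0=0, M1=-3113/636, M2=3799/636, M3=-158/53, M4=131/212, M5=0
seg 0: a=-1, c=M0/2=0, d=(M1−M0)/(6·3)=-3113/11448, b=Δ0−h0·(2M0+M1)/6=5233/1272
seg 1: a=4, c=M1/2=-3113/1272, d=(M2−M1)/(6·2)=48/53, b=Δ1−h1·(2M1+M2)/6=-2053/636
seg 2: a=-5, c=M2/2=3799/1272, d=(M3−M2)/(6·3)=-5695/11448, b=Δ2−h2·(2M2+M3)/6=-1367/636
seg 3: a=2, c=M3/2=-79/53, d=(M4−M3)/(6·3)=763/3816, b=Δ3−h3·(2M3+M4)/6=2975/1272
seg 4: a=1, c=M4/2=131/424, d=(M5−M4)/(6·1)=-131/1272, b=Δ4−h4·(2M4+M5)/6=-767/636
t_q=45/4 → seg 4, τ=1/4; S=1+-767/636·τ+131/424·τ²+-131/1272·τ³=19435/27136

  seg 0: a=-1 b=5233/1272 c=0 d=-3113/11448
  seg 1: a=4 b=-2053/636 c=-3113/1272 d=48/53
  seg 2: a=-5 b=-1367/636 c=3799/1272 d=-5695/11448
  seg 3: a=2 b=2975/1272 c=-79/53 d=763/3816
  seg 4: a=1 b=-767/636 c=131/424 d=-131/1272
S(45/4) = 19435/27136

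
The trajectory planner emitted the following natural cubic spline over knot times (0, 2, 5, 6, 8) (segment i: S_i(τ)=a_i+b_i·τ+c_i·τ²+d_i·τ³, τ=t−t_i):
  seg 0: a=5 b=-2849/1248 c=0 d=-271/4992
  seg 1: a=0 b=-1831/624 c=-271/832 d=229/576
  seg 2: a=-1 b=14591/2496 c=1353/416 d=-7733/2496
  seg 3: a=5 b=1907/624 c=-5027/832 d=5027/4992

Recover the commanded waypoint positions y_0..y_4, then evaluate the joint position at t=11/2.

y_0=5 y_1=0 y_2=-1 y_3=5 y_4=-5
S(11/2) = 15633/6656

y_0 = S_0(0) = a_0 = 5
y_1 = S_1(0) = a_1 = 0
y_2 = S_2(0) = a_2 = -1
y_3 = S_3(0) = a_3 = 5
y_4 = S_3(2) = -5
t_q=11/2 is in segment 2 (τ=1/2); S_2(τ)=15633/6656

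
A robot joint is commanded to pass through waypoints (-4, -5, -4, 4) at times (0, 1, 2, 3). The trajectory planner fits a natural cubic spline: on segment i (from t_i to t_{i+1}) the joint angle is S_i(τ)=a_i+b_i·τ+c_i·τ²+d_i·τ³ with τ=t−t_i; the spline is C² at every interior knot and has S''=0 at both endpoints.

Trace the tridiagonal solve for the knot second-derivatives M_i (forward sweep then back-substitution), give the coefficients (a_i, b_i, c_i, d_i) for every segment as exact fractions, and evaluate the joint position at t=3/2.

Δ: Δ0=-1, Δ1=1, Δ2=8
row 1: diag=4, rhs=12; c'=1/4, d'=3
row 2: denom=4−1·1/4=15/4; d'=(42−1·3)/(15/4)=52/5
back: M2=52/5
back: M1=3−1/4·52/5=2/5
M: M0=0, M1=2/5, M2=52/5, M3=0
seg 0: a=-4, c=M0/2=0, d=(M1−M0)/(6·1)=1/15, b=Δ0−h0·(2M0+M1)/6=-16/15
seg 1: a=-5, c=M1/2=1/5, d=(M2−M1)/(6·1)=5/3, b=Δ1−h1·(2M1+M2)/6=-13/15
seg 2: a=-4, c=M2/2=26/5, d=(M3−M2)/(6·1)=-26/15, b=Δ2−h2·(2M2+M3)/6=68/15
t_q=3/2 → seg 1, τ=1/2; S=-5+-13/15·τ+1/5·τ²+5/3·τ³=-207/40

  seg 0: a=-4 b=-16/15 c=0 d=1/15
  seg 1: a=-5 b=-13/15 c=1/5 d=5/3
  seg 2: a=-4 b=68/15 c=26/5 d=-26/15
S(3/2) = -207/40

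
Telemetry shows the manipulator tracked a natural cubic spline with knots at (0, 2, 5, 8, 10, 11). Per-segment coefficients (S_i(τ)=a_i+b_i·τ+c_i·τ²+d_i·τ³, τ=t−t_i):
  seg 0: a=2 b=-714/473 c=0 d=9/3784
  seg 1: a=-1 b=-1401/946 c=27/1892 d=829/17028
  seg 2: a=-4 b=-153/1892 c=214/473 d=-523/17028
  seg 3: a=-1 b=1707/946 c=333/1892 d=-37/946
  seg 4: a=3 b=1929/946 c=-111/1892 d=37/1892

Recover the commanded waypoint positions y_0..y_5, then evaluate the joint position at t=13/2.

y_0 = S_0(0) = a_0 = 2
y_1 = S_1(0) = a_1 = -1
y_2 = S_2(0) = a_2 = -4
y_3 = S_3(0) = a_3 = -1
y_4 = S_4(0) = a_4 = 3
y_5 = S_4(1) = 5
t_q=13/2 is in segment 2 (τ=3/2); S_2(τ)=-48541/15136

y_0=2 y_1=-1 y_2=-4 y_3=-1 y_4=3 y_5=5
S(13/2) = -48541/15136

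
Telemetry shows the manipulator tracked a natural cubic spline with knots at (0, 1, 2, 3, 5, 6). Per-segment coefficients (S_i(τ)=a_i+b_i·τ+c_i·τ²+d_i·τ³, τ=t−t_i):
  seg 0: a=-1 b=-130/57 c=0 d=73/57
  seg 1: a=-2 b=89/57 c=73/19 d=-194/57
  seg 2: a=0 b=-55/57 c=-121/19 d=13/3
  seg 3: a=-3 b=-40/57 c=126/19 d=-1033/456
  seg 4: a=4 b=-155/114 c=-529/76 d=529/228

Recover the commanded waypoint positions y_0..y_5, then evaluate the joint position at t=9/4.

y_0=-1 y_1=-2 y_2=0 y_3=-3 y_4=4 y_5=-2
S(9/4) = -695/1216

y_0 = S_0(0) = a_0 = -1
y_1 = S_1(0) = a_1 = -2
y_2 = S_2(0) = a_2 = 0
y_3 = S_3(0) = a_3 = -3
y_4 = S_4(0) = a_4 = 4
y_5 = S_4(1) = -2
t_q=9/4 is in segment 2 (τ=1/4); S_2(τ)=-695/1216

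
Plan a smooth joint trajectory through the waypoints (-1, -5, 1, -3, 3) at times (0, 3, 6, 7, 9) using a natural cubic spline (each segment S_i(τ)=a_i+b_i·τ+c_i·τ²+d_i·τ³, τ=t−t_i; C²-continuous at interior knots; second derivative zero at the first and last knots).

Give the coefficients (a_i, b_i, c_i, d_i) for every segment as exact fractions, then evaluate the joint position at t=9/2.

  seg 0: a=-1 b=-1537/510 c=0 d=857/4590
  seg 1: a=-5 b=517/255 c=857/510 d=-517/918
  seg 2: a=1 b=-1579/510 c=-288/85 d=1267/510
  seg 3: a=-3 b=-617/255 c=691/170 d=-691/1020
S(9/2) = -107/1360

Δ: Δ0=-4/3, Δ1=2, Δ2=-4, Δ3=3
row 1: diag=12, rhs=20; c'=1/4, d'=5/3
row 2: denom=8−3·1/4=29/4; d'=(-36−3·5/3)/(29/4)=-164/29
row 3: denom=6−1·4/29=170/29; d'=(42−1·-164/29)/(170/29)=691/85
back: M3=691/85
back: M2=-164/29−4/29·691/85=-576/85
back: M1=5/3−1/4·-576/85=857/255
M: M0=0, M1=857/255, M2=-576/85, M3=691/85, M4=0
seg 0: a=-1, c=M0/2=0, d=(M1−M0)/(6·3)=857/4590, b=Δ0−h0·(2M0+M1)/6=-1537/510
seg 1: a=-5, c=M1/2=857/510, d=(M2−M1)/(6·3)=-517/918, b=Δ1−h1·(2M1+M2)/6=517/255
seg 2: a=1, c=M2/2=-288/85, d=(M3−M2)/(6·1)=1267/510, b=Δ2−h2·(2M2+M3)/6=-1579/510
seg 3: a=-3, c=M3/2=691/170, d=(M4−M3)/(6·2)=-691/1020, b=Δ3−h3·(2M3+M4)/6=-617/255
t_q=9/2 → seg 1, τ=3/2; S=-5+517/255·τ+857/510·τ²+-517/918·τ³=-107/1360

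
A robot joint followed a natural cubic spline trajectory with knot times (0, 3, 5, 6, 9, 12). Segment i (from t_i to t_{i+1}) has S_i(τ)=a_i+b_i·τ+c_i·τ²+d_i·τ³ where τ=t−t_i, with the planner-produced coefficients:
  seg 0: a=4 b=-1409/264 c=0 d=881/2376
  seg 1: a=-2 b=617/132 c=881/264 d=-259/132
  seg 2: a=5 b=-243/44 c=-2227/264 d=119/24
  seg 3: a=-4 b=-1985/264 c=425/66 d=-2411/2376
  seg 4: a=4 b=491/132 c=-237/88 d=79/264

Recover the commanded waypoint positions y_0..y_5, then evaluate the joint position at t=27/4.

y_0 = S_0(0) = a_0 = 4
y_1 = S_1(0) = a_1 = -2
y_2 = S_2(0) = a_2 = 5
y_3 = S_3(0) = a_3 = -4
y_4 = S_4(0) = a_4 = 4
y_5 = S_4(3) = -1
t_q=27/4 is in segment 3 (τ=3/4); S_3(τ)=-36299/5632

y_0=4 y_1=-2 y_2=5 y_3=-4 y_4=4 y_5=-1
S(27/4) = -36299/5632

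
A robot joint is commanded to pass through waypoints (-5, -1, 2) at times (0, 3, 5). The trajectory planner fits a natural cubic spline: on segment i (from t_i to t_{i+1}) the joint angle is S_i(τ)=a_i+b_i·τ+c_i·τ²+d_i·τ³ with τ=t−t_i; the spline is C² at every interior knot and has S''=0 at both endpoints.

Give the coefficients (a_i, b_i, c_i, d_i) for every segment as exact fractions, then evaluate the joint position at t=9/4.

  seg 0: a=-5 b=77/60 c=0 d=1/180
  seg 1: a=-1 b=43/30 c=1/20 d=-1/120
S(9/4) = -2623/1280

Δ: Δ0=4/3, Δ1=3/2
row 1: diag=10, rhs=1; c'=1/5, d'=1/10
back: M1=1/10
M: M0=0, M1=1/10, M2=0
seg 0: a=-5, c=M0/2=0, d=(M1−M0)/(6·3)=1/180, b=Δ0−h0·(2M0+M1)/6=77/60
seg 1: a=-1, c=M1/2=1/20, d=(M2−M1)/(6·2)=-1/120, b=Δ1−h1·(2M1+M2)/6=43/30
t_q=9/4 → seg 0, τ=9/4; S=-5+77/60·τ+0·τ²+1/180·τ³=-2623/1280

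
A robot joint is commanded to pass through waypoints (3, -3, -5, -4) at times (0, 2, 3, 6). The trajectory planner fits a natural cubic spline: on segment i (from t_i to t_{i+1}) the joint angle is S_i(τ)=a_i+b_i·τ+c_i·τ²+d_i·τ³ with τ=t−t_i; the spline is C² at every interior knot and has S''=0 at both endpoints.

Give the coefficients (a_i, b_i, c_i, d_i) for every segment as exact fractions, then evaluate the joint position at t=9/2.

  seg 0: a=3 b=-457/141 c=0 d=17/282
  seg 1: a=-3 b=-355/141 c=17/47 d=22/141
  seg 2: a=-5 b=-187/141 c=39/47 d=-13/141
S(9/2) = -2043/376

Δ: Δ0=-3, Δ1=-2, Δ2=1/3
row 1: diag=6, rhs=6; c'=1/6, d'=1
row 2: denom=8−1·1/6=47/6; d'=(14−1·1)/(47/6)=78/47
back: M2=78/47
back: M1=1−1/6·78/47=34/47
M: M0=0, M1=34/47, M2=78/47, M3=0
seg 0: a=3, c=M0/2=0, d=(M1−M0)/(6·2)=17/282, b=Δ0−h0·(2M0+M1)/6=-457/141
seg 1: a=-3, c=M1/2=17/47, d=(M2−M1)/(6·1)=22/141, b=Δ1−h1·(2M1+M2)/6=-355/141
seg 2: a=-5, c=M2/2=39/47, d=(M3−M2)/(6·3)=-13/141, b=Δ2−h2·(2M2+M3)/6=-187/141
t_q=9/2 → seg 2, τ=3/2; S=-5+-187/141·τ+39/47·τ²+-13/141·τ³=-2043/376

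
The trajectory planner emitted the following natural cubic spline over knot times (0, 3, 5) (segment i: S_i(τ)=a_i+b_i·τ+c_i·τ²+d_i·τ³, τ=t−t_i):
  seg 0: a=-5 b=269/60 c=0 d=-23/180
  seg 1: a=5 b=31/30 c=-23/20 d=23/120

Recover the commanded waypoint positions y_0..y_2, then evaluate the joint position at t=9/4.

y_0=-5 y_1=5 y_2=4
S(9/4) = 4649/1280

y_0 = S_0(0) = a_0 = -5
y_1 = S_1(0) = a_1 = 5
y_2 = S_1(2) = 4
t_q=9/4 is in segment 0 (τ=9/4); S_0(τ)=4649/1280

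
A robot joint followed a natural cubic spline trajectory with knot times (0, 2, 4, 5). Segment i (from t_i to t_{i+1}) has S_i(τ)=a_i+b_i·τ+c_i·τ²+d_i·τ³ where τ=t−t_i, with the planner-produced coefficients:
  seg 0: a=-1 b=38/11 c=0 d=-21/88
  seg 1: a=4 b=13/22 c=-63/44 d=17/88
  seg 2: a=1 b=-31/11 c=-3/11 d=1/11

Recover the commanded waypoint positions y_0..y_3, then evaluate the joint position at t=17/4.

y_0 = S_0(0) = a_0 = -1
y_1 = S_1(0) = a_1 = 4
y_2 = S_2(0) = a_2 = 1
y_3 = S_2(1) = -2
t_q=17/4 is in segment 2 (τ=1/4); S_2(τ)=197/704

y_0=-1 y_1=4 y_2=1 y_3=-2
S(17/4) = 197/704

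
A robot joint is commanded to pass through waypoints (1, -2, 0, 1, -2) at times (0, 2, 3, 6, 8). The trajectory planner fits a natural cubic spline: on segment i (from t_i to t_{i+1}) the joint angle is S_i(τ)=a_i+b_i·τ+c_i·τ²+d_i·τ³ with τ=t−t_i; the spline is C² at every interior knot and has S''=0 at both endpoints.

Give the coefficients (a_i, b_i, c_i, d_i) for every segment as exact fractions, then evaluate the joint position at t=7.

Δ: Δ0=-3/2, Δ1=2, Δ2=1/3, Δ3=-3/2
row 1: diag=6, rhs=21; c'=1/6, d'=7/2
row 2: denom=8−1·1/6=47/6; d'=(-10−1·7/2)/(47/6)=-81/47
row 3: denom=10−3·18/47=416/47; d'=(-11−3·-81/47)/(416/47)=-137/208
back: M3=-137/208
back: M2=-81/47−18/47·-137/208=-153/104
back: M1=7/2−1/6·-153/104=779/208
M: M0=0, M1=779/208, M2=-153/104, M3=-137/208, M4=0
seg 0: a=1, c=M0/2=0, d=(M1−M0)/(6·2)=779/2496, b=Δ0−h0·(2M0+M1)/6=-1715/624
seg 1: a=-2, c=M1/2=779/416, d=(M2−M1)/(6·1)=-1085/1248, b=Δ1−h1·(2M1+M2)/6=311/312
seg 2: a=0, c=M2/2=-153/208, d=(M3−M2)/(6·3)=13/288, b=Δ2−h2·(2M2+M3)/6=2663/1248
seg 3: a=1, c=M3/2=-137/416, d=(M4−M3)/(6·2)=137/2496, b=Δ3−h3·(2M3+M4)/6=-331/312
t_q=7 → seg 3, τ=1; S=1+-331/312·τ+-137/416·τ²+137/2496·τ³=-279/832

  seg 0: a=1 b=-1715/624 c=0 d=779/2496
  seg 1: a=-2 b=311/312 c=779/416 d=-1085/1248
  seg 2: a=0 b=2663/1248 c=-153/208 d=13/288
  seg 3: a=1 b=-331/312 c=-137/416 d=137/2496
S(7) = -279/832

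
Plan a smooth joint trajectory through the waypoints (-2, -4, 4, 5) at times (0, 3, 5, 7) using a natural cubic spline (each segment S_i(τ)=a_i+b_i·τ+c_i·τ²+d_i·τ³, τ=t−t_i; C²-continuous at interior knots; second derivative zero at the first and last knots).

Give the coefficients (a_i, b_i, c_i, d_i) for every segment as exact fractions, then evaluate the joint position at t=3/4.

  seg 0: a=-2 b=-29/12 c=0 d=7/36
  seg 1: a=-4 b=17/6 c=7/4 d=-7/12
  seg 2: a=4 b=17/6 c=-7/4 d=7/24
S(3/4) = -955/256

Δ: Δ0=-2/3, Δ1=4, Δ2=1/2
row 1: diag=10, rhs=28; c'=1/5, d'=14/5
row 2: denom=8−2·1/5=38/5; d'=(-21−2·14/5)/(38/5)=-7/2
back: M2=-7/2
back: M1=14/5−1/5·-7/2=7/2
M: M0=0, M1=7/2, M2=-7/2, M3=0
seg 0: a=-2, c=M0/2=0, d=(M1−M0)/(6·3)=7/36, b=Δ0−h0·(2M0+M1)/6=-29/12
seg 1: a=-4, c=M1/2=7/4, d=(M2−M1)/(6·2)=-7/12, b=Δ1−h1·(2M1+M2)/6=17/6
seg 2: a=4, c=M2/2=-7/4, d=(M3−M2)/(6·2)=7/24, b=Δ2−h2·(2M2+M3)/6=17/6
t_q=3/4 → seg 0, τ=3/4; S=-2+-29/12·τ+0·τ²+7/36·τ³=-955/256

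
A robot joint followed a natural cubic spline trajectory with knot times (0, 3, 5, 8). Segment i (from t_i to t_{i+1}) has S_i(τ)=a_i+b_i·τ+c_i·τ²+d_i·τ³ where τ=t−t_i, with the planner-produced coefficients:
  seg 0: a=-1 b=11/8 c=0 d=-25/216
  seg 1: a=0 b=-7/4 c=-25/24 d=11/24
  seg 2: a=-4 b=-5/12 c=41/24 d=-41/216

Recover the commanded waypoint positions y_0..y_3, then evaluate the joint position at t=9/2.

y_0=-1 y_1=0 y_2=-4 y_3=5
S(9/2) = -219/64

y_0 = S_0(0) = a_0 = -1
y_1 = S_1(0) = a_1 = 0
y_2 = S_2(0) = a_2 = -4
y_3 = S_2(3) = 5
t_q=9/2 is in segment 1 (τ=3/2); S_1(τ)=-219/64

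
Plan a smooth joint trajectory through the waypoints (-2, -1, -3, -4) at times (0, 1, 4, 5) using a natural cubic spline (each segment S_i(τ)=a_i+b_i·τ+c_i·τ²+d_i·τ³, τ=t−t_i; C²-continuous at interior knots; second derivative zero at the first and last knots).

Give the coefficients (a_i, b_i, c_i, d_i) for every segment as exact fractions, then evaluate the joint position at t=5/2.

  seg 0: a=-2 b=202/165 c=0 d=-37/165
  seg 1: a=-1 b=91/165 c=-37/55 d=4/45
  seg 2: a=-3 b=-179/165 c=7/55 d=-7/165
S(5/2) = -61/44

Δ: Δ0=1, Δ1=-2/3, Δ2=-1
row 1: diag=8, rhs=-10; c'=3/8, d'=-5/4
row 2: denom=8−3·3/8=55/8; d'=(-2−3·-5/4)/(55/8)=14/55
back: M2=14/55
back: M1=-5/4−3/8·14/55=-74/55
M: M0=0, M1=-74/55, M2=14/55, M3=0
seg 0: a=-2, c=M0/2=0, d=(M1−M0)/(6·1)=-37/165, b=Δ0−h0·(2M0+M1)/6=202/165
seg 1: a=-1, c=M1/2=-37/55, d=(M2−M1)/(6·3)=4/45, b=Δ1−h1·(2M1+M2)/6=91/165
seg 2: a=-3, c=M2/2=7/55, d=(M3−M2)/(6·1)=-7/165, b=Δ2−h2·(2M2+M3)/6=-179/165
t_q=5/2 → seg 1, τ=3/2; S=-1+91/165·τ+-37/55·τ²+4/45·τ³=-61/44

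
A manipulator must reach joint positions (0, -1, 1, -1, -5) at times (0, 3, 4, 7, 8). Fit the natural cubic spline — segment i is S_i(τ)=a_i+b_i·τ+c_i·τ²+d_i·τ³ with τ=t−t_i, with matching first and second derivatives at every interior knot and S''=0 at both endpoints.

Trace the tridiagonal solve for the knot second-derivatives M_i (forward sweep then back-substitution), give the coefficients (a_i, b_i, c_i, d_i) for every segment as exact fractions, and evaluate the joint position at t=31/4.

  seg 0: a=0 b=-563/432 c=0 d=419/3888
  seg 1: a=-1 b=347/216 c=419/432 d=-83/144
  seg 2: a=1 b=785/432 c=-41/54 d=-89/3888
  seg 3: a=-1 b=-725/216 c=-139/144 d=139/432
S(31/4) = -36169/9216

Δ: Δ0=-1/3, Δ1=2, Δ2=-2/3, Δ3=-4
row 1: diag=8, rhs=14; c'=1/8, d'=7/4
row 2: denom=8−1·1/8=63/8; d'=(-16−1·7/4)/(63/8)=-142/63
row 3: denom=8−3·8/21=48/7; d'=(-20−3·-142/63)/(48/7)=-139/72
back: M3=-139/72
back: M2=-142/63−8/21·-139/72=-41/27
back: M1=7/4−1/8·-41/27=419/216
M: M0=0, M1=419/216, M2=-41/27, M3=-139/72, M4=0
seg 0: a=0, c=M0/2=0, d=(M1−M0)/(6·3)=419/3888, b=Δ0−h0·(2M0+M1)/6=-563/432
seg 1: a=-1, c=M1/2=419/432, d=(M2−M1)/(6·1)=-83/144, b=Δ1−h1·(2M1+M2)/6=347/216
seg 2: a=1, c=M2/2=-41/54, d=(M3−M2)/(6·3)=-89/3888, b=Δ2−h2·(2M2+M3)/6=785/432
seg 3: a=-1, c=M3/2=-139/144, d=(M4−M3)/(6·1)=139/432, b=Δ3−h3·(2M3+M4)/6=-725/216
t_q=31/4 → seg 3, τ=3/4; S=-1+-725/216·τ+-139/144·τ²+139/432·τ³=-36169/9216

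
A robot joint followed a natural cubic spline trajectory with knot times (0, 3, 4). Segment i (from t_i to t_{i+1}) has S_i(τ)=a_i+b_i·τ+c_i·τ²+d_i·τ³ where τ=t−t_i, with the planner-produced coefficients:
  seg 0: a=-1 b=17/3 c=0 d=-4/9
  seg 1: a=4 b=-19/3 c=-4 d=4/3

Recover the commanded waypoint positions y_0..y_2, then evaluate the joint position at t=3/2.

y_0 = S_0(0) = a_0 = -1
y_1 = S_1(0) = a_1 = 4
y_2 = S_1(1) = -5
t_q=3/2 is in segment 0 (τ=3/2); S_0(τ)=6

y_0=-1 y_1=4 y_2=-5
S(3/2) = 6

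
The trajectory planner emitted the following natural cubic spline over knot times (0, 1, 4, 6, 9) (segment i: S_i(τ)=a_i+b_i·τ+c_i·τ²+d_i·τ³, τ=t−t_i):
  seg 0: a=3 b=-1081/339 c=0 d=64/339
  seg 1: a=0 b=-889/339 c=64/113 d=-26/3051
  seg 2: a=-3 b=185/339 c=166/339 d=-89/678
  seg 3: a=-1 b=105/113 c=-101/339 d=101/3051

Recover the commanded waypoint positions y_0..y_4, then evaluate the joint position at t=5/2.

y_0 = S_0(0) = a_0 = 3
y_1 = S_1(0) = a_1 = 0
y_2 = S_2(0) = a_2 = -3
y_3 = S_3(0) = a_3 = -1
y_4 = S_3(3) = 0
t_q=5/2 is in segment 1 (τ=3/2); S_1(τ)=-1215/452

y_0=3 y_1=0 y_2=-3 y_3=-1 y_4=0
S(5/2) = -1215/452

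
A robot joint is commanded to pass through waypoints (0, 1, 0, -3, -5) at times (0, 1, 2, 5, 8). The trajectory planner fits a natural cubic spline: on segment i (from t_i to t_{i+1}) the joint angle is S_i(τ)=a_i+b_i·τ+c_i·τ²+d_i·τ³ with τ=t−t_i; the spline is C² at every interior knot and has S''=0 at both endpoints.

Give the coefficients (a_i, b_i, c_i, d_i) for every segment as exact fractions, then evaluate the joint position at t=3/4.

Δ: Δ0=1, Δ1=-1, Δ2=-1, Δ3=-2/3
row 1: diag=4, rhs=-12; c'=1/4, d'=-3
row 2: denom=8−1·1/4=31/4; d'=(0−1·-3)/(31/4)=12/31
row 3: denom=12−3·12/31=336/31; d'=(2−3·12/31)/(336/31)=13/168
back: M3=13/168
back: M2=12/31−12/31·13/168=5/14
back: M1=-3−1/4·5/14=-173/56
M: M0=0, M1=-173/56, M2=5/14, M3=13/168, M4=0
seg 0: a=0, c=M0/2=0, d=(M1−M0)/(6·1)=-173/336, b=Δ0−h0·(2M0+M1)/6=509/336
seg 1: a=1, c=M1/2=-173/112, d=(M2−M1)/(6·1)=193/336, b=Δ1−h1·(2M1+M2)/6=-5/168
seg 2: a=0, c=M2/2=5/28, d=(M3−M2)/(6·3)=-47/3024, b=Δ2−h2·(2M2+M3)/6=-67/48
seg 3: a=-3, c=M3/2=13/336, d=(M4−M3)/(6·3)=-13/3024, b=Δ3−h3·(2M3+M4)/6=-125/168
t_q=3/4 → seg 0, τ=3/4; S=0+509/336·τ+0·τ²+-173/336·τ³=941/1024

  seg 0: a=0 b=509/336 c=0 d=-173/336
  seg 1: a=1 b=-5/168 c=-173/112 d=193/336
  seg 2: a=0 b=-67/48 c=5/28 d=-47/3024
  seg 3: a=-3 b=-125/168 c=13/336 d=-13/3024
S(3/4) = 941/1024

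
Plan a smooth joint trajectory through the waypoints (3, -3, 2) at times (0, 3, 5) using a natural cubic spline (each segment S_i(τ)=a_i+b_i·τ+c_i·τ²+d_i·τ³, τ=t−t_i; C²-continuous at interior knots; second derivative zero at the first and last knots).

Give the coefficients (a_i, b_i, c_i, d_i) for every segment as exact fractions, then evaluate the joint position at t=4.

  seg 0: a=3 b=-67/20 c=0 d=3/20
  seg 1: a=-3 b=7/10 c=27/20 d=-9/40
S(4) = -47/40

Δ: Δ0=-2, Δ1=5/2
row 1: diag=10, rhs=27; c'=1/5, d'=27/10
back: M1=27/10
M: M0=0, M1=27/10, M2=0
seg 0: a=3, c=M0/2=0, d=(M1−M0)/(6·3)=3/20, b=Δ0−h0·(2M0+M1)/6=-67/20
seg 1: a=-3, c=M1/2=27/20, d=(M2−M1)/(6·2)=-9/40, b=Δ1−h1·(2M1+M2)/6=7/10
t_q=4 → seg 1, τ=1; S=-3+7/10·τ+27/20·τ²+-9/40·τ³=-47/40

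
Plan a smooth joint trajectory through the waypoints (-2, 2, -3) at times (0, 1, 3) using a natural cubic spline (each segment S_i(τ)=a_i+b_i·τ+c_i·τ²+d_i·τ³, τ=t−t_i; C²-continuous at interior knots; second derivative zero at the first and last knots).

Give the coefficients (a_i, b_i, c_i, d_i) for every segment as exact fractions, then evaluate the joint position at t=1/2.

  seg 0: a=-2 b=61/12 c=0 d=-13/12
  seg 1: a=2 b=11/6 c=-13/4 d=13/24
S(1/2) = 13/32

Δ: Δ0=4, Δ1=-5/2
row 1: diag=6, rhs=-39; c'=1/3, d'=-13/2
back: M1=-13/2
M: M0=0, M1=-13/2, M2=0
seg 0: a=-2, c=M0/2=0, d=(M1−M0)/(6·1)=-13/12, b=Δ0−h0·(2M0+M1)/6=61/12
seg 1: a=2, c=M1/2=-13/4, d=(M2−M1)/(6·2)=13/24, b=Δ1−h1·(2M1+M2)/6=11/6
t_q=1/2 → seg 0, τ=1/2; S=-2+61/12·τ+0·τ²+-13/12·τ³=13/32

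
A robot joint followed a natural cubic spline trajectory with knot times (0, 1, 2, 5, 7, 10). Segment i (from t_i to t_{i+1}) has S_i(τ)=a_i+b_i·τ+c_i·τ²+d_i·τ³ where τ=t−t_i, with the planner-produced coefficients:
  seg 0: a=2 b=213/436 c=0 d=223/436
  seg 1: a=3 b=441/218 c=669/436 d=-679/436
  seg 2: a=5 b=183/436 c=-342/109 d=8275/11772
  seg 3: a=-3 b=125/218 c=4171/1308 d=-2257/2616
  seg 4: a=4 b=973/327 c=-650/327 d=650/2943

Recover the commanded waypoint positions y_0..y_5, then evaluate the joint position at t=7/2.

y_0 = S_0(0) = a_0 = 2
y_1 = S_1(0) = a_1 = 3
y_2 = S_2(0) = a_2 = 5
y_3 = S_3(0) = a_3 = -3
y_4 = S_4(0) = a_4 = 4
y_5 = S_4(3) = 1
t_q=7/2 is in segment 2 (τ=3/2); S_2(τ)=3287/3488

y_0=2 y_1=3 y_2=5 y_3=-3 y_4=4 y_5=1
S(7/2) = 3287/3488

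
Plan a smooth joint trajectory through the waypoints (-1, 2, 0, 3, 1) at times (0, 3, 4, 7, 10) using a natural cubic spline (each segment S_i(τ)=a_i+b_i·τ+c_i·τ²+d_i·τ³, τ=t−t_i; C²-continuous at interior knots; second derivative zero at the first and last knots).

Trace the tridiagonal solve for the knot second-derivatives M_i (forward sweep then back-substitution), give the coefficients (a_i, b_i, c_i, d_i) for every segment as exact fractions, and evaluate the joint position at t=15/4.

Δ: Δ0=1, Δ1=-2, Δ2=1, Δ3=-2/3
row 1: diag=8, rhs=-18; c'=1/8, d'=-9/4
row 2: denom=8−1·1/8=63/8; d'=(18−1·-9/4)/(63/8)=18/7
row 3: denom=12−3·8/21=76/7; d'=(-10−3·18/7)/(76/7)=-31/19
back: M3=-31/19
back: M2=18/7−8/21·-31/19=182/57
back: M1=-9/4−1/8·182/57=-151/57
M: M0=0, M1=-151/57, M2=182/57, M3=-31/19, M4=0
seg 0: a=-1, c=M0/2=0, d=(M1−M0)/(6·3)=-151/1026, b=Δ0−h0·(2M0+M1)/6=265/114
seg 1: a=2, c=M1/2=-151/114, d=(M2−M1)/(6·1)=37/38, b=Δ1−h1·(2M1+M2)/6=-94/57
seg 2: a=0, c=M2/2=91/57, d=(M3−M2)/(6·3)=-275/1026, b=Δ2−h2·(2M2+M3)/6=-157/114
seg 3: a=3, c=M3/2=-31/38, d=(M4−M3)/(6·3)=31/342, b=Δ3−h3·(2M3+M4)/6=55/57
t_q=15/4 → seg 1, τ=3/4; S=2+-94/57·τ+-151/114·τ²+37/38·τ³=1043/2432

  seg 0: a=-1 b=265/114 c=0 d=-151/1026
  seg 1: a=2 b=-94/57 c=-151/114 d=37/38
  seg 2: a=0 b=-157/114 c=91/57 d=-275/1026
  seg 3: a=3 b=55/57 c=-31/38 d=31/342
S(15/4) = 1043/2432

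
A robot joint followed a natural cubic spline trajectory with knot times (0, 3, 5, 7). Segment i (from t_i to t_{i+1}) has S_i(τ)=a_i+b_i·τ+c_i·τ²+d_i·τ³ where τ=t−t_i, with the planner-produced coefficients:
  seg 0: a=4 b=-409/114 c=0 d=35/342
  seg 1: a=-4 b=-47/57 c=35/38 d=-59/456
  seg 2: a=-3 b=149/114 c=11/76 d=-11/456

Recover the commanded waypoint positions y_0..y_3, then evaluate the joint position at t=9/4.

y_0 = S_0(0) = a_0 = 4
y_1 = S_1(0) = a_1 = -4
y_2 = S_2(0) = a_2 = -3
y_3 = S_2(2) = 0
t_q=9/4 is in segment 0 (τ=9/4); S_0(τ)=-7069/2432

y_0=4 y_1=-4 y_2=-3 y_3=0
S(9/4) = -7069/2432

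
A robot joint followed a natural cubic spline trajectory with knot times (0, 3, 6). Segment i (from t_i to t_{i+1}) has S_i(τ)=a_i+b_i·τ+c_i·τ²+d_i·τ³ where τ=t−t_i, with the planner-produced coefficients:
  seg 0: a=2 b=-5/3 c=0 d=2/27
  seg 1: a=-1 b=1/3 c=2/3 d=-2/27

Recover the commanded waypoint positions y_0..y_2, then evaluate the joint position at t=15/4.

y_0=2 y_1=-1 y_2=4
S(15/4) = -13/32

y_0 = S_0(0) = a_0 = 2
y_1 = S_1(0) = a_1 = -1
y_2 = S_1(3) = 4
t_q=15/4 is in segment 1 (τ=3/4); S_1(τ)=-13/32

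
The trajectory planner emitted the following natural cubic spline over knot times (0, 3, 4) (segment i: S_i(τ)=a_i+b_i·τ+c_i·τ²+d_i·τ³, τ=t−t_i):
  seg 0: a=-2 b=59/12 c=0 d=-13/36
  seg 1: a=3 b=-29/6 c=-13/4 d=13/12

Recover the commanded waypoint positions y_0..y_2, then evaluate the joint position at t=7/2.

y_0 = S_0(0) = a_0 = -2
y_1 = S_1(0) = a_1 = 3
y_2 = S_1(1) = -4
t_q=7/2 is in segment 1 (τ=1/2); S_1(τ)=-3/32

y_0=-2 y_1=3 y_2=-4
S(7/2) = -3/32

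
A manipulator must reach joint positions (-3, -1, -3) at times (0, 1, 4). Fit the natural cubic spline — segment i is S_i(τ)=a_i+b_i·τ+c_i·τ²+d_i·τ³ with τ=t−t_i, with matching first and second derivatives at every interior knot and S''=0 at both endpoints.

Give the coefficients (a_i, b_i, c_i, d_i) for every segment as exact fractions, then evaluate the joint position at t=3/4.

  seg 0: a=-3 b=7/3 c=0 d=-1/3
  seg 1: a=-1 b=4/3 c=-1 d=1/9
S(3/4) = -89/64

Δ: Δ0=2, Δ1=-2/3
row 1: diag=8, rhs=-16; c'=3/8, d'=-2
back: M1=-2
M: M0=0, M1=-2, M2=0
seg 0: a=-3, c=M0/2=0, d=(M1−M0)/(6·1)=-1/3, b=Δ0−h0·(2M0+M1)/6=7/3
seg 1: a=-1, c=M1/2=-1, d=(M2−M1)/(6·3)=1/9, b=Δ1−h1·(2M1+M2)/6=4/3
t_q=3/4 → seg 0, τ=3/4; S=-3+7/3·τ+0·τ²+-1/3·τ³=-89/64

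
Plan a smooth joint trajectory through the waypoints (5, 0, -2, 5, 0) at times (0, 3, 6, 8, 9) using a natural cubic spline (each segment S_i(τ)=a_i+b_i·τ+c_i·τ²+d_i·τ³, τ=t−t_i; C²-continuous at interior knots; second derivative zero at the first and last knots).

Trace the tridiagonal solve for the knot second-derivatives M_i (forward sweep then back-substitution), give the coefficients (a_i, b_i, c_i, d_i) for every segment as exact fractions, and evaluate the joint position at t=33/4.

Δ: Δ0=-5/3, Δ1=-2/3, Δ2=7/2, Δ3=-5
row 1: diag=12, rhs=6; c'=1/4, d'=1/2
row 2: denom=10−3·1/4=37/4; d'=(25−3·1/2)/(37/4)=94/37
row 3: denom=6−2·8/37=206/37; d'=(-51−2·94/37)/(206/37)=-2075/206
back: M3=-2075/206
back: M2=94/37−8/37·-2075/206=486/103
back: M1=1/2−1/4·486/103=-70/103
M: M0=0, M1=-70/103, M2=486/103, M3=-2075/206, M4=0
seg 0: a=5, c=M0/2=0, d=(M1−M0)/(6·3)=-35/927, b=Δ0−h0·(2M0+M1)/6=-410/309
seg 1: a=0, c=M1/2=-35/103, d=(M2−M1)/(6·3)=278/927, b=Δ1−h1·(2M1+M2)/6=-725/309
seg 2: a=-2, c=M2/2=243/103, d=(M3−M2)/(6·2)=-3047/2472, b=Δ2−h2·(2M2+M3)/6=1147/309
seg 3: a=5, c=M3/2=-2075/412, d=(M4−M3)/(6·1)=2075/1236, b=Δ3−h3·(2M3+M4)/6=-1015/618
t_q=33/4 → seg 3, τ=1/4; S=5+-1015/618·τ+-2075/412·τ²+2075/1236·τ³=113405/26368

  seg 0: a=5 b=-410/309 c=0 d=-35/927
  seg 1: a=0 b=-725/309 c=-35/103 d=278/927
  seg 2: a=-2 b=1147/309 c=243/103 d=-3047/2472
  seg 3: a=5 b=-1015/618 c=-2075/412 d=2075/1236
S(33/4) = 113405/26368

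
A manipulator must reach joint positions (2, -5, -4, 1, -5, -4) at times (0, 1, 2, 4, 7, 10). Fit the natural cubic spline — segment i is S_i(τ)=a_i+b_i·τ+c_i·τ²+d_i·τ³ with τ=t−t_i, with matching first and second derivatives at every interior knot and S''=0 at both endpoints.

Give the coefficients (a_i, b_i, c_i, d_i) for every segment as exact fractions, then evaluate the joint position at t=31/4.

  seg 0: a=2 b=-42365/4722 c=0 d=9311/4722
  seg 1: a=-5 b=-7216/2361 c=9311/1574 d=-8779/4722
  seg 2: a=-4 b=15097/4722 c=266/787 d=-1621/4722
  seg 3: a=1 b=2029/4722 c=-1355/787 d=12917/42498
  seg 4: a=-5 b=-4000/2361 c=4787/4722 d=-4787/42498
S(31/4) = -579023/100736

Δ: Δ0=-7, Δ1=1, Δ2=5/2, Δ3=-2, Δ4=1/3
row 1: diag=4, rhs=48; c'=1/4, d'=12
row 2: denom=6−1·1/4=23/4; d'=(9−1·12)/(23/4)=-12/23
row 3: denom=10−2·8/23=214/23; d'=(-27−2·-12/23)/(214/23)=-597/214
row 4: denom=12−3·69/214=2361/214; d'=(14−3·-597/214)/(2361/214)=4787/2361
back: M4=4787/2361
back: M3=-597/214−69/214·4787/2361=-2710/787
back: M2=-12/23−8/23·-2710/787=532/787
back: M1=12−1/4·532/787=9311/787
M: M0=0, M1=9311/787, M2=532/787, M3=-2710/787, M4=4787/2361, M5=0
seg 0: a=2, c=M0/2=0, d=(M1−M0)/(6·1)=9311/4722, b=Δ0−h0·(2M0+M1)/6=-42365/4722
seg 1: a=-5, c=M1/2=9311/1574, d=(M2−M1)/(6·1)=-8779/4722, b=Δ1−h1·(2M1+M2)/6=-7216/2361
seg 2: a=-4, c=M2/2=266/787, d=(M3−M2)/(6·2)=-1621/4722, b=Δ2−h2·(2M2+M3)/6=15097/4722
seg 3: a=1, c=M3/2=-1355/787, d=(M4−M3)/(6·3)=12917/42498, b=Δ3−h3·(2M3+M4)/6=2029/4722
seg 4: a=-5, c=M4/2=4787/4722, d=(M5−M4)/(6·3)=-4787/42498, b=Δ4−h4·(2M4+M5)/6=-4000/2361
t_q=31/4 → seg 4, τ=3/4; S=-5+-4000/2361·τ+4787/4722·τ²+-4787/42498·τ³=-579023/100736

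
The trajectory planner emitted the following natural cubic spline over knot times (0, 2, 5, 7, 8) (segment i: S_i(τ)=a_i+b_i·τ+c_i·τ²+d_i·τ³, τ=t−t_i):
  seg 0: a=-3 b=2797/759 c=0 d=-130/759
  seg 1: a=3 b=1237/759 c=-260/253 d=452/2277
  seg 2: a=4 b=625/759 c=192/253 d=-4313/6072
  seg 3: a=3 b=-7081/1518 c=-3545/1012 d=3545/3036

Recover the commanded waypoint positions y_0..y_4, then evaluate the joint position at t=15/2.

y_0 = S_0(0) = a_0 = -3
y_1 = S_1(0) = a_1 = 3
y_2 = S_2(0) = a_2 = 4
y_3 = S_3(0) = a_3 = 3
y_4 = S_3(1) = -4
t_q=15/2 is in segment 3 (τ=1/2); S_3(τ)=-503/8096

y_0=-3 y_1=3 y_2=4 y_3=3 y_4=-4
S(15/2) = -503/8096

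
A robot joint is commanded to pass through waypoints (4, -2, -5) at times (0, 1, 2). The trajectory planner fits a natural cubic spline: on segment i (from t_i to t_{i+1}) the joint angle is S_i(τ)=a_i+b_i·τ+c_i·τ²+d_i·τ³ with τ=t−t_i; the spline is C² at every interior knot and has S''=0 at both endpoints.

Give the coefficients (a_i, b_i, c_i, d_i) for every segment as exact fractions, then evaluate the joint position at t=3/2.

  seg 0: a=4 b=-27/4 c=0 d=3/4
  seg 1: a=-2 b=-9/2 c=9/4 d=-3/4
S(3/2) = -121/32

Δ: Δ0=-6, Δ1=-3
row 1: diag=4, rhs=18; c'=1/4, d'=9/2
back: M1=9/2
M: M0=0, M1=9/2, M2=0
seg 0: a=4, c=M0/2=0, d=(M1−M0)/(6·1)=3/4, b=Δ0−h0·(2M0+M1)/6=-27/4
seg 1: a=-2, c=M1/2=9/4, d=(M2−M1)/(6·1)=-3/4, b=Δ1−h1·(2M1+M2)/6=-9/2
t_q=3/2 → seg 1, τ=1/2; S=-2+-9/2·τ+9/4·τ²+-3/4·τ³=-121/32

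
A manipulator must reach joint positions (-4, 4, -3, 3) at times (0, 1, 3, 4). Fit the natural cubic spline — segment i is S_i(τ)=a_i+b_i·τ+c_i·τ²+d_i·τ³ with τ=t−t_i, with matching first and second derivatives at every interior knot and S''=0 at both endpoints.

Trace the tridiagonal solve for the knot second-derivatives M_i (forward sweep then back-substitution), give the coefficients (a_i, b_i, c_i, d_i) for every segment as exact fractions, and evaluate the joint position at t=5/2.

Δ: Δ0=8, Δ1=-7/2, Δ2=6
row 1: diag=6, rhs=-69; c'=1/3, d'=-23/2
row 2: denom=6−2·1/3=16/3; d'=(57−2·-23/2)/(16/3)=15
back: M2=15
back: M1=-23/2−1/3·15=-33/2
M: M0=0, M1=-33/2, M2=15, M3=0
seg 0: a=-4, c=M0/2=0, d=(M1−M0)/(6·1)=-11/4, b=Δ0−h0·(2M0+M1)/6=43/4
seg 1: a=4, c=M1/2=-33/4, d=(M2−M1)/(6·2)=21/8, b=Δ1−h1·(2M1+M2)/6=5/2
seg 2: a=-3, c=M2/2=15/2, d=(M3−M2)/(6·1)=-5/2, b=Δ2−h2·(2M2+M3)/6=1
t_q=5/2 → seg 1, τ=3/2; S=4+5/2·τ+-33/4·τ²+21/8·τ³=-125/64

  seg 0: a=-4 b=43/4 c=0 d=-11/4
  seg 1: a=4 b=5/2 c=-33/4 d=21/8
  seg 2: a=-3 b=1 c=15/2 d=-5/2
S(5/2) = -125/64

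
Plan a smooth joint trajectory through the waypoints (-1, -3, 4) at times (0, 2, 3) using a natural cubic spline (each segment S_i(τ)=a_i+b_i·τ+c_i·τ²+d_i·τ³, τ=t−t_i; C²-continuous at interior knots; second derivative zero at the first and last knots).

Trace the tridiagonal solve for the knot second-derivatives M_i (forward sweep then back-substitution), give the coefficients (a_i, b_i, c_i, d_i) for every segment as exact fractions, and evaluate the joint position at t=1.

  seg 0: a=-1 b=-11/3 c=0 d=2/3
  seg 1: a=-3 b=13/3 c=4 d=-4/3
S(1) = -4

Δ: Δ0=-1, Δ1=7
row 1: diag=6, rhs=48; c'=1/6, d'=8
back: M1=8
M: M0=0, M1=8, M2=0
seg 0: a=-1, c=M0/2=0, d=(M1−M0)/(6·2)=2/3, b=Δ0−h0·(2M0+M1)/6=-11/3
seg 1: a=-3, c=M1/2=4, d=(M2−M1)/(6·1)=-4/3, b=Δ1−h1·(2M1+M2)/6=13/3
t_q=1 → seg 0, τ=1; S=-1+-11/3·τ+0·τ²+2/3·τ³=-4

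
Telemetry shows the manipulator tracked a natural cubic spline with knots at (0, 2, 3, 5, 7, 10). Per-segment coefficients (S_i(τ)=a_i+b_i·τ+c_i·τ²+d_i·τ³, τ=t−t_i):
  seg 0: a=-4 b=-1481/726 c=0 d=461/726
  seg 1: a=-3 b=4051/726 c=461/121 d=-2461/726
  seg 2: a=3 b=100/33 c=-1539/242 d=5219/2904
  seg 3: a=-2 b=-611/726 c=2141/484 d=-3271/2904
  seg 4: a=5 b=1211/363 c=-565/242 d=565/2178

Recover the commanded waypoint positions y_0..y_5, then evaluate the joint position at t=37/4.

y_0=-4 y_1=-3 y_2=3 y_3=-2 y_4=5 y_5=1
S(37/4) = 56401/15488

y_0 = S_0(0) = a_0 = -4
y_1 = S_1(0) = a_1 = -3
y_2 = S_2(0) = a_2 = 3
y_3 = S_3(0) = a_3 = -2
y_4 = S_4(0) = a_4 = 5
y_5 = S_4(3) = 1
t_q=37/4 is in segment 4 (τ=9/4); S_4(τ)=56401/15488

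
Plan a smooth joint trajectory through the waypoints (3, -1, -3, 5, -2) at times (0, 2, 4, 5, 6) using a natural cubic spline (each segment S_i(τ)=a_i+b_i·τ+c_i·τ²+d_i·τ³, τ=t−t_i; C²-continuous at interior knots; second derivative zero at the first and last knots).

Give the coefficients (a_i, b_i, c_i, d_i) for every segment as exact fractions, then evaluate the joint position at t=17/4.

Δ: Δ0=-2, Δ1=-1, Δ2=8, Δ3=-7
row 1: diag=8, rhs=6; c'=1/4, d'=3/4
row 2: denom=6−2·1/4=11/2; d'=(54−2·3/4)/(11/2)=105/11
row 3: denom=4−1·2/11=42/11; d'=(-90−1·105/11)/(42/11)=-365/14
back: M3=-365/14
back: M2=105/11−2/11·-365/14=100/7
back: M1=3/4−1/4·100/7=-79/28
M: M0=0, M1=-79/28, M2=100/7, M3=-365/14, M4=0
seg 0: a=3, c=M0/2=0, d=(M1−M0)/(6·2)=-79/336, b=Δ0−h0·(2M0+M1)/6=-89/84
seg 1: a=-1, c=M1/2=-79/56, d=(M2−M1)/(6·2)=479/336, b=Δ1−h1·(2M1+M2)/6=-163/42
seg 2: a=-3, c=M2/2=50/7, d=(M3−M2)/(6·1)=-565/84, b=Δ2−h2·(2M2+M3)/6=91/12
seg 3: a=5, c=M3/2=-365/28, d=(M4−M3)/(6·1)=365/84, b=Δ3−h3·(2M3+M4)/6=71/42
t_q=17/4 → seg 2, τ=1/4; S=-3+91/12·τ+50/7·τ²+-565/84·τ³=-1367/1792

  seg 0: a=3 b=-89/84 c=0 d=-79/336
  seg 1: a=-1 b=-163/42 c=-79/56 d=479/336
  seg 2: a=-3 b=91/12 c=50/7 d=-565/84
  seg 3: a=5 b=71/42 c=-365/28 d=365/84
S(17/4) = -1367/1792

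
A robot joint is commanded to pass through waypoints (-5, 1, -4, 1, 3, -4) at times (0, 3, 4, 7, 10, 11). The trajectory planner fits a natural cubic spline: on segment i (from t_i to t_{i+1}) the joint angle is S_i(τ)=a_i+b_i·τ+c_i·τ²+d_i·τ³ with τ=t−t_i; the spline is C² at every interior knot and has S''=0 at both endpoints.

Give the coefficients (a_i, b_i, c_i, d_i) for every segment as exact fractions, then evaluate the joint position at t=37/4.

  seg 0: a=-5 b=8173/1635 c=0 d=-4903/14715
  seg 1: a=1 b=-6536/1635 c=-4903/1635 d=1088/545
  seg 2: a=-4 b=-1310/327 c=4889/1635 d=-5392/14715
  seg 3: a=1 b=6608/1635 c=-503/1635 d=-4009/14715
  seg 4: a=3 b=-8437/1635 c=-1504/545 d=1504/1635
S(37/4) = 189497/34880

Δ: Δ0=2, Δ1=-5, Δ2=5/3, Δ3=2/3, Δ4=-7
row 1: diag=8, rhs=-42; c'=1/8, d'=-21/4
row 2: denom=8−1·1/8=63/8; d'=(40−1·-21/4)/(63/8)=362/63
row 3: denom=12−3·8/21=76/7; d'=(-6−3·362/63)/(76/7)=-122/57
row 4: denom=8−3·21/76=545/76; d'=(-46−3·-122/57)/(545/76)=-3008/545
back: M4=-3008/545
back: M3=-122/57−21/76·-3008/545=-1006/1635
back: M2=362/63−8/21·-1006/1635=9778/1635
back: M1=-21/4−1/8·9778/1635=-9806/1635
M: M0=0, M1=-9806/1635, M2=9778/1635, M3=-1006/1635, M4=-3008/545, M5=0
seg 0: a=-5, c=M0/2=0, d=(M1−M0)/(6·3)=-4903/14715, b=Δ0−h0·(2M0+M1)/6=8173/1635
seg 1: a=1, c=M1/2=-4903/1635, d=(M2−M1)/(6·1)=1088/545, b=Δ1−h1·(2M1+M2)/6=-6536/1635
seg 2: a=-4, c=M2/2=4889/1635, d=(M3−M2)/(6·3)=-5392/14715, b=Δ2−h2·(2M2+M3)/6=-1310/327
seg 3: a=1, c=M3/2=-503/1635, d=(M4−M3)/(6·3)=-4009/14715, b=Δ3−h3·(2M3+M4)/6=6608/1635
seg 4: a=3, c=M4/2=-1504/545, d=(M5−M4)/(6·1)=1504/1635, b=Δ4−h4·(2M4+M5)/6=-8437/1635
t_q=37/4 → seg 3, τ=9/4; S=1+6608/1635·τ+-503/1635·τ²+-4009/14715·τ³=189497/34880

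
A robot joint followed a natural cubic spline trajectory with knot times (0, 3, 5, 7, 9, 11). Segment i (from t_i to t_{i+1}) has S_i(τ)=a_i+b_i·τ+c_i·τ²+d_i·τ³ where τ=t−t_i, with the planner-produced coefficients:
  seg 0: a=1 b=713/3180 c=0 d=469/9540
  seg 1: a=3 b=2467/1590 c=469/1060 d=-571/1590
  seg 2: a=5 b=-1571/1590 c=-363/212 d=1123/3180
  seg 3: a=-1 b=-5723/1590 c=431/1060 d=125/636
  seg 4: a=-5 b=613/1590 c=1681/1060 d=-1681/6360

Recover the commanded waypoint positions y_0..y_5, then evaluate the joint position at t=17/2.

y_0 = S_0(0) = a_0 = 1
y_1 = S_1(0) = a_1 = 3
y_2 = S_2(0) = a_2 = 5
y_3 = S_3(0) = a_3 = -1
y_4 = S_4(0) = a_4 = -5
y_5 = S_4(2) = 0
t_q=17/2 is in segment 3 (τ=3/2); S_3(τ)=-40881/8480

y_0=1 y_1=3 y_2=5 y_3=-1 y_4=-5 y_5=0
S(17/2) = -40881/8480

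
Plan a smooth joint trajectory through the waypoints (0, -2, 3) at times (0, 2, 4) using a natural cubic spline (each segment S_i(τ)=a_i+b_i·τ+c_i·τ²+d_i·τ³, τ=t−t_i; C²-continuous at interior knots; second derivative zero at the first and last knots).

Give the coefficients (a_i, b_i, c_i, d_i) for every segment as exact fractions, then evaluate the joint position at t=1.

  seg 0: a=0 b=-15/8 c=0 d=7/32
  seg 1: a=-2 b=3/4 c=21/16 d=-7/32
S(1) = -53/32

Δ: Δ0=-1, Δ1=5/2
row 1: diag=8, rhs=21; c'=1/4, d'=21/8
back: M1=21/8
M: M0=0, M1=21/8, M2=0
seg 0: a=0, c=M0/2=0, d=(M1−M0)/(6·2)=7/32, b=Δ0−h0·(2M0+M1)/6=-15/8
seg 1: a=-2, c=M1/2=21/16, d=(M2−M1)/(6·2)=-7/32, b=Δ1−h1·(2M1+M2)/6=3/4
t_q=1 → seg 0, τ=1; S=0+-15/8·τ+0·τ²+7/32·τ³=-53/32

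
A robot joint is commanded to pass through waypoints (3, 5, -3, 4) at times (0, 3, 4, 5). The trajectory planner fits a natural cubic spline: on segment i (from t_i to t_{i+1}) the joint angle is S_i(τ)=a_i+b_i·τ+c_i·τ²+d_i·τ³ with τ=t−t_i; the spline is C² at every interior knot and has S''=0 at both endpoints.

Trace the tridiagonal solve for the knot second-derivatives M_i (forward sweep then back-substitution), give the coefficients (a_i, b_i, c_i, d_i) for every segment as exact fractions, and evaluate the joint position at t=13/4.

  seg 0: a=3 b=509/93 c=0 d=-149/279
  seg 1: a=5 b=-832/93 c=-149/31 d=535/93
  seg 2: a=-3 b=-121/93 c=386/31 d=-386/93
S(13/4) = 5065/1984

Δ: Δ0=2/3, Δ1=-8, Δ2=7
row 1: diag=8, rhs=-52; c'=1/8, d'=-13/2
row 2: denom=4−1·1/8=31/8; d'=(90−1·-13/2)/(31/8)=772/31
back: M2=772/31
back: M1=-13/2−1/8·772/31=-298/31
M: M0=0, M1=-298/31, M2=772/31, M3=0
seg 0: a=3, c=M0/2=0, d=(M1−M0)/(6·3)=-149/279, b=Δ0−h0·(2M0+M1)/6=509/93
seg 1: a=5, c=M1/2=-149/31, d=(M2−M1)/(6·1)=535/93, b=Δ1−h1·(2M1+M2)/6=-832/93
seg 2: a=-3, c=M2/2=386/31, d=(M3−M2)/(6·1)=-386/93, b=Δ2−h2·(2M2+M3)/6=-121/93
t_q=13/4 → seg 1, τ=1/4; S=5+-832/93·τ+-149/31·τ²+535/93·τ³=5065/1984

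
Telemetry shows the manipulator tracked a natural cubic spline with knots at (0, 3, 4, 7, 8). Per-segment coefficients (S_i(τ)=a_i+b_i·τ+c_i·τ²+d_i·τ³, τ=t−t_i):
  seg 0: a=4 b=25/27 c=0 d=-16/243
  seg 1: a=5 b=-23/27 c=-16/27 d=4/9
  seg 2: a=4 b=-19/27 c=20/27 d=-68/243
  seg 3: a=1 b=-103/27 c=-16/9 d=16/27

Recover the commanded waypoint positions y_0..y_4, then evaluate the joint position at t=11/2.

y_0 = S_0(0) = a_0 = 4
y_1 = S_1(0) = a_1 = 5
y_2 = S_2(0) = a_2 = 4
y_3 = S_3(0) = a_3 = 1
y_4 = S_3(1) = -4
t_q=11/2 is in segment 2 (τ=3/2); S_2(τ)=11/3

y_0=4 y_1=5 y_2=4 y_3=1 y_4=-4
S(11/2) = 11/3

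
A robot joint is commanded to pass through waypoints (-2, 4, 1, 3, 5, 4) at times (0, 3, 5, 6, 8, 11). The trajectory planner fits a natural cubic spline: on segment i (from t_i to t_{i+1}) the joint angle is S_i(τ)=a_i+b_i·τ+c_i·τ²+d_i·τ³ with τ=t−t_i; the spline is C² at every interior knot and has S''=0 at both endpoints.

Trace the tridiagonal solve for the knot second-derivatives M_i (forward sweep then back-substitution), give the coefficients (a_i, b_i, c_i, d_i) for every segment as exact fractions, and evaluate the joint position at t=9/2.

  seg 0: a=-2 b=10715/3036 c=0 d=-4643/27324
  seg 1: a=4 b=-1607/1518 c=-4643/3036 d=3973/6072
  seg 2: a=1 b=171/253 c=1819/759 d=-74/69
  seg 3: a=3 b=1709/759 c=-623/759 d=74/759
  seg 4: a=5 b=35/253 c=-179/759 d=179/6831
S(9/2) = 19097/16192

Δ: Δ0=2, Δ1=-3/2, Δ2=2, Δ3=1, Δ4=-1/3
row 1: diag=10, rhs=-21; c'=1/5, d'=-21/10
row 2: denom=6−2·1/5=28/5; d'=(21−2·-21/10)/(28/5)=9/2
row 3: denom=6−1·5/28=163/28; d'=(-6−1·9/2)/(163/28)=-294/163
row 4: denom=10−2·56/163=1518/163; d'=(-8−2·-294/163)/(1518/163)=-358/759
back: M4=-358/759
back: M3=-294/163−56/163·-358/759=-1246/759
back: M2=9/2−5/28·-1246/759=3638/759
back: M1=-21/10−1/5·3638/759=-4643/1518
M: M0=0, M1=-4643/1518, M2=3638/759, M3=-1246/759, M4=-358/759, M5=0
seg 0: a=-2, c=M0/2=0, d=(M1−M0)/(6·3)=-4643/27324, b=Δ0−h0·(2M0+M1)/6=10715/3036
seg 1: a=4, c=M1/2=-4643/3036, d=(M2−M1)/(6·2)=3973/6072, b=Δ1−h1·(2M1+M2)/6=-1607/1518
seg 2: a=1, c=M2/2=1819/759, d=(M3−M2)/(6·1)=-74/69, b=Δ2−h2·(2M2+M3)/6=171/253
seg 3: a=3, c=M3/2=-623/759, d=(M4−M3)/(6·2)=74/759, b=Δ3−h3·(2M3+M4)/6=1709/759
seg 4: a=5, c=M4/2=-179/759, d=(M5−M4)/(6·3)=179/6831, b=Δ4−h4·(2M4+M5)/6=35/253
t_q=9/2 → seg 1, τ=3/2; S=4+-1607/1518·τ+-4643/3036·τ²+3973/6072·τ³=19097/16192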